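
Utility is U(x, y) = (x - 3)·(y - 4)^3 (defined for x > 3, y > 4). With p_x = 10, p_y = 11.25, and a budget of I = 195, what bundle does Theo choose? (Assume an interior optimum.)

x* = 6, y* = 12

MU_x = (y−4)^3, MU_y = 3·(x−3)·(y−4)^2.
MRS = (1/3)·(y−4)/(x−3).
Tangency: set MRS = p_x/p_y = 10/11.25 = 8/9.
So (1/3)·(y − 4)/(x − 3) = 8/9, i.e. (y − 4) = (8/3)·(x − 3).
Rewrite the budget in excess-of-subsistence terms: 10·(x − 3) + 11.25·(y − 4) = 195 − 10·3 − 11.25·4 = 120.
Substituting, 40·(x − 3) = 120, so x − 3 = 3 and x* = 6.
Then y − 4 = (8/3)·3 = 8, so y* = 12.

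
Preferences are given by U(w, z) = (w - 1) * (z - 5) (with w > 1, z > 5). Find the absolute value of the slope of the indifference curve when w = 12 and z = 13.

MRS = 8/11

MU_w = (z−5), MU_z = (w−1).
MRS = (z−5)/(w−1).
At (12, 13): MRS = 8/11.
The indifference curve has slope −8/11 at this bundle.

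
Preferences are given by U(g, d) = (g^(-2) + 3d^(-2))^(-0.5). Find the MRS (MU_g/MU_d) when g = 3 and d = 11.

MRS = 1331/81

For CES with ρ = -2, MRS = (1/3)·(d/g)^3.
At (3, 11): MRS = 1331/81.
So at (3, 11) the consumer would give up 1331/81 units of d for one more unit of g.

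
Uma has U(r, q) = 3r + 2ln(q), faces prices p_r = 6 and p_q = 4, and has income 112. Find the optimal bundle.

r* = 18, q* = 1

MU_r = 3, MU_q = 2/q.
MRS = 3 ÷ (2/q).
Tangency: set MRS = p_r/p_q = 6/4 = 1.5.
MRS depends only on q: 1.5·q = 1.5 ⇒ q* = 1.5/1.5 = 1.
From the budget, 6·r = 112 − 4·1 = 108, so r* = 18.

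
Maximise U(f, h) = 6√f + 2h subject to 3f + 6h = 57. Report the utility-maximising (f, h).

MU_f = 6/(2√f), MU_h = 2.
MRS = 6/(2√f) ÷ 2.
Tangency: set MRS = p_f/p_h = 3/6 = 0.5.
MRS depends only on f: 1.5/√f = 0.5 ⇒ √f = 1.5/0.5 = 3 ⇒ f* = 9.
From the budget, 6·h = 57 − 3·9 = 30, so h* = 5.

f* = 9, h* = 5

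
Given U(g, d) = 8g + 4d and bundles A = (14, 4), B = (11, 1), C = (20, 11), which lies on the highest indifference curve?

Evaluate utility at each bundle:
U(A) = 128.
U(B) = 92.
U(C) = 204.
Highest utility is C, so C ≻ A ≻ B.

Bundle C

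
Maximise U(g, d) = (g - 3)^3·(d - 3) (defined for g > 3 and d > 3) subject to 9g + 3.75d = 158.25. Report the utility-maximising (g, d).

g* = 13, d* = 11

MU_g = 3·(g−3)^2·(d−3), MU_d = (g−3)^3.
MRS = (3/1)·(d−3)/(g−3).
Tangency: set MRS = p_g/p_d = 9/3.75 = 2.4.
So (3/1)·(d − 3)/(g − 3) = 2.4, i.e. (d − 3) = 0.8·(g − 3).
Rewrite the budget in excess-of-subsistence terms: 9·(g − 3) + 3.75·(d − 3) = 158.25 − 9·3 − 3.75·3 = 120.
Substituting, 12·(g − 3) = 120, so g − 3 = 10 and g* = 13.
Then d − 3 = 0.8·10 = 8, so d* = 11.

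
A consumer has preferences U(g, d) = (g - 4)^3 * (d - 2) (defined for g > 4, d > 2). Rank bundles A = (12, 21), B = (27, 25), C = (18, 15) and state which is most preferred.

Bundle B

Evaluate utility at each bundle:
U(A) = 9728.
U(B) = 279841.
U(C) = 35672.
Highest utility is B, so B ≻ C ≻ A.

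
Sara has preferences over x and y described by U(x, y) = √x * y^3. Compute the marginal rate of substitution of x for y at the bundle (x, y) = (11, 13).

MU_x = 0.5·x^(-0.5)·y^3 and MU_y = 3·√x·y^2.
MRS = MU_x/MU_y = (1/6)·y/x.
At (11, 13): MRS = 13/66.
The indifference curve has slope −13/66 at this bundle.

MRS = 13/66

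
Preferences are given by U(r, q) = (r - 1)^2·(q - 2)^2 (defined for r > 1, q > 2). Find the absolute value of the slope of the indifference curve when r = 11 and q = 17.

MRS = 1.5

MU_r = 2·(r−1)·(q−2)^2, MU_q = 2·(r−1)^2·(q−2).
MRS = (q−2)/(r−1).
At (11, 17): MRS = 1.5.
The indifference curve has slope −1.5 at this bundle.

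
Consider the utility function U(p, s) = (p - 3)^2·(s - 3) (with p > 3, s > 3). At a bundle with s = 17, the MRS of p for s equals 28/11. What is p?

MU_p = 2·(p−3)·(s−3), MU_s = (p−3)^2.
MRS = (2/1)·(s−3)/(p−3).
Substitute s = 17: MRS = 28/(p − 3). Setting this equal to 28/11 gives p − 3 = 28/(28/11) = 11, so p = 14.

p = 14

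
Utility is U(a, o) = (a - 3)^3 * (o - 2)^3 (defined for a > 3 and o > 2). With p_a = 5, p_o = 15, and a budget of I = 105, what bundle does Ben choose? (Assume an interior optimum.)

a* = 9, o* = 4

MU_a = 3·(a−3)^2·(o−2)^3, MU_o = 3·(a−3)^3·(o−2)^2.
MRS = (o−2)/(a−3).
Tangency: set MRS = p_a/p_o = 5/15 = 1/3.
So (o − 2)/(a − 3) = 1/3, i.e. (o − 2) = (1/3)·(a − 3).
Rewrite the budget in excess-of-subsistence terms: 5·(a − 3) + 15·(o − 2) = 105 − 5·3 − 15·2 = 60.
Substituting, 10·(a − 3) = 60, so a − 3 = 6 and a* = 9.
Then o − 2 = (1/3)·6 = 2, so o* = 4.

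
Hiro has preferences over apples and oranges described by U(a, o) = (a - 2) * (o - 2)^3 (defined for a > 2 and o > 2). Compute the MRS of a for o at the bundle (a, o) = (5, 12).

MRS = 10/9

MU_a = (o−2)^3, MU_o = 3·(a−2)·(o−2)^2.
MRS = (1/3)·(o−2)/(a−2).
At (5, 12): MRS = 10/9.
So at (5, 12) the consumer would give up 10/9 units of o for one more unit of a.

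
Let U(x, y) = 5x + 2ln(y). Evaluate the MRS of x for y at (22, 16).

MRS = 40

MU_x = 5, MU_y = 2/y.
MRS = 5 ÷ (2/y).
At (22, 16): MRS = 40.
The indifference curve has slope −40 at this bundle.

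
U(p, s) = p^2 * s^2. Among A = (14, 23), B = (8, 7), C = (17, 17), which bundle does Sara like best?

Bundle A

Evaluate utility at each bundle:
U(A) = 103684.
U(B) = 3136.
U(C) = 83521.
Highest utility is A, so A ≻ C ≻ B.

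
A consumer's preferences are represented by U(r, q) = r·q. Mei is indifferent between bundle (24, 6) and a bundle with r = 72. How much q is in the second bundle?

U(24, 6) = 144.
Set U(72, q) = 144 and solve.
With r = 72: q = 144/72 = 2.
Check: U(72, 2) = 144.

q = 2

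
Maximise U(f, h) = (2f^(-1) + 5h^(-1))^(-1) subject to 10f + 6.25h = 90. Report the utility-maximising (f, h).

For CES with ρ = -1, MRS = (2/5)·(h/f)^2.
Tangency: set MRS = p_f/p_h = 10/6.25 = 1.6.
So (h/f)^2 = 4; taking the square root, h/f = 2, i.e. h = 2·f.
Substitute into the budget 10·f + 6.25·h = 90: 22.5·f = 90, so f* = 4 and h* = 2·4 = 8.

f* = 4, h* = 8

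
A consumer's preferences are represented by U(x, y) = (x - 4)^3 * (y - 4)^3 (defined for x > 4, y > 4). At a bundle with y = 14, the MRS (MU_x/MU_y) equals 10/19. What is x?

MU_x = 3·(x−4)^2·(y−4)^3, MU_y = 3·(x−4)^3·(y−4)^2.
MRS = (y−4)/(x−4).
Substitute y = 14: MRS = 10/(x − 4). Setting this equal to 10/19 gives x − 4 = 10/(10/19) = 19, so x = 23.

x = 23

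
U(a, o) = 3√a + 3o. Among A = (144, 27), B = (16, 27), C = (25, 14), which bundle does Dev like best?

Bundle A

Evaluate utility at each bundle:
U(A) = 117.000.
U(B) = 93.000.
U(C) = 57.000.
Highest utility is A, so A ≻ B ≻ C.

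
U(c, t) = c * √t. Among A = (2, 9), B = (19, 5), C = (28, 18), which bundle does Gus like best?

Bundle C

Evaluate utility at each bundle:
U(A) = 6.000.
U(B) = 42.485.
U(C) = 118.794.
Highest utility is C, so C ≻ B ≻ A.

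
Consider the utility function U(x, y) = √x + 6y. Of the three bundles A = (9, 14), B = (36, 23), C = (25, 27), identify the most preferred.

Evaluate utility at each bundle:
U(A) = 87.000.
U(B) = 144.000.
U(C) = 167.000.
Highest utility is C, so C ≻ B ≻ A.

Bundle C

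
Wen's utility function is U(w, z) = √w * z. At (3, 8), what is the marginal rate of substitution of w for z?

MU_w = 0.5·w^(-0.5)·z and MU_z = √w.
MRS = MU_w/MU_z = (0.5)·z/w.
At (3, 8): MRS = 4/3.
That is, one extra unit of w is worth 4/3 units of z at the margin.

MRS = 4/3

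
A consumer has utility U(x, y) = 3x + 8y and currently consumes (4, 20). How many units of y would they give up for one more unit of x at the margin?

MRS = 0.375

MU_x = 3, MU_y = 8, so MRS = 3/8 = 0.375 at every bundle.
At (4, 20): MRS = 0.375.
The indifference curve has slope −0.375 at this bundle.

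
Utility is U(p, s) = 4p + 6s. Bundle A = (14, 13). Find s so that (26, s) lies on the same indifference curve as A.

U(14, 13) = 134.
Set U(26, s) = 134 and solve.
4·26 + 6s = 134 ⇒ 6s = 30 ⇒ s = 5.
Check: U(26, 5) = 134.

s = 5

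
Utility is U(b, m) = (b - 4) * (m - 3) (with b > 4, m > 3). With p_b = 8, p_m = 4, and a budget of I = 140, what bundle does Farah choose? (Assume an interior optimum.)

MU_b = (m−3), MU_m = (b−4).
MRS = (m−3)/(b−4).
Tangency: set MRS = p_b/p_m = 8/4 = 2.
So (m − 3)/(b − 4) = 2, i.e. (m − 3) = 2·(b − 4).
Rewrite the budget in excess-of-subsistence terms: 8·(b − 4) + 4·(m − 3) = 140 − 8·4 − 4·3 = 96.
Substituting, 16·(b − 4) = 96, so b − 4 = 6 and b* = 10.
Then m − 3 = 2·6 = 12, so m* = 15.

b* = 10, m* = 15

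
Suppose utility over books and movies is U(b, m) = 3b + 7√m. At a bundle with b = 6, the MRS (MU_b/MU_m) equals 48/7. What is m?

m = 64

MU_b = 3, MU_m = 7/(2√m).
MRS = 3 ÷ (7/(2√m)).
MRS depends only on m: (6/7)·√m = 48/7 ⇒ √m = (48/7)/(6/7) = 8 ⇒ m = 64.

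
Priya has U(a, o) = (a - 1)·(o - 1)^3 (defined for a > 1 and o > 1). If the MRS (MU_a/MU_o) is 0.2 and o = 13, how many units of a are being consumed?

a = 21

MU_a = (o−1)^3, MU_o = 3·(a−1)·(o−1)^2.
MRS = (1/3)·(o−1)/(a−1).
Substitute o = 13: MRS = 4/(a − 1). Setting this equal to 0.2 gives a − 1 = 4/0.2 = 20, so a = 21.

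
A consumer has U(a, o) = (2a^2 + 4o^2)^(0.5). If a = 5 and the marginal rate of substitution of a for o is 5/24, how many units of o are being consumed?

For CES with ρ = 2, MRS = (2/4)·(o/a)^(-1).
Setting (2/4)·(o/5)^(-1) = 5/24 gives (o/5)^(-1) = 5/12, so o/5 = 2.4 and o = 12.

o = 12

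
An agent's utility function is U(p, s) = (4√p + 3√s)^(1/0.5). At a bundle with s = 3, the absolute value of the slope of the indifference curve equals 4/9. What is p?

For CES with ρ = 0.5, MRS = (4/3)·√(s/p).
Setting (4/3)·√(3/p) = 4/9 gives √(3/p) = 1/3, so 3/p = 1/9 and p = 27.

p = 27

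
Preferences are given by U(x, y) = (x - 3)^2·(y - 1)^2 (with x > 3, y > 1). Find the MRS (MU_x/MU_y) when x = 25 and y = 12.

MU_x = 2·(x−3)·(y−1)^2, MU_y = 2·(x−3)^2·(y−1).
MRS = (y−1)/(x−3).
At (25, 12): MRS = 0.5.
The indifference curve has slope −0.5 at this bundle.

MRS = 0.5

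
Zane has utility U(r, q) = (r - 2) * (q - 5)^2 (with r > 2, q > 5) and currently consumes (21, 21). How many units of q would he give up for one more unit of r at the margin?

MU_r = (q−5)^2, MU_q = 2·(r−2)·(q−5).
MRS = (1/2)·(q−5)/(r−2).
At (21, 21): MRS = 8/19.
That is, one extra unit of r is worth 8/19 units of q at the margin.

MRS = 8/19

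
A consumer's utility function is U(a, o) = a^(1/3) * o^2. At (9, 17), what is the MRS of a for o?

MRS = 17/54

MU_a = 1/3·a^(-2/3)·o^2 and MU_o = 2·a^(1/3)·o.
MRS = MU_a/MU_o = (1/6)·o/a.
At (9, 17): MRS = 17/54.
The indifference curve has slope −17/54 at this bundle.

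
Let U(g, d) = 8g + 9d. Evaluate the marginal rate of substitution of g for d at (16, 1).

MU_g = 8, MU_d = 9, so MRS = 8/9 at every bundle.
At (16, 1): MRS = 8/9.
That is, one extra unit of g is worth 8/9 units of d at the margin.

MRS = 8/9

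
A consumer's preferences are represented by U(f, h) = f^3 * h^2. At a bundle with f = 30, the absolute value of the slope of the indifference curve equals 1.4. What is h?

MU_f = 3·f^2·h^2 and MU_h = 2·f^3·h.
MRS = MU_f/MU_h = (3/2)·h/f.
Substitute f = 30: MRS = h/20. Setting h/20 = 1.4 gives h = 1.4·20 = 28.

h = 28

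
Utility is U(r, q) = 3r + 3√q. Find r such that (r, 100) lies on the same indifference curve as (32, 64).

U(32, 64) = 120.
Set U(r, 100) = 120 and solve.
With q = 100: √100 = 10, so 3r = 120 − 3·10 = 90 and r = 30.
Check: U(30, 100) = 120.

r = 30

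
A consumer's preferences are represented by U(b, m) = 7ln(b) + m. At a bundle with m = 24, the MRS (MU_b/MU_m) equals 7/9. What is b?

MU_b = 7/b, MU_m = 1.
MRS = 7/b ÷ 1.
MRS depends only on b: 7/b = 7/9 ⇒ b = 7/(7/9) = 9.

b = 9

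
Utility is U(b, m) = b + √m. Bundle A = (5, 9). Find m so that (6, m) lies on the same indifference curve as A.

m = 4

U(5, 9) = 8.
Set U(6, m) = 8 and solve.
With b = 6: √m = 8 − 6 = 2, so √m = 2 and m = 4.
Check: U(6, 4) = 8.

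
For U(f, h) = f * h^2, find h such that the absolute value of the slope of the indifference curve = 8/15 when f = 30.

MU_f = h^2 and MU_h = 2·f·h.
MRS = MU_f/MU_h = (1/2)·h/f.
Substitute f = 30: MRS = h/60. Setting h/60 = 8/15 gives h = (8/15)·60 = 32.

h = 32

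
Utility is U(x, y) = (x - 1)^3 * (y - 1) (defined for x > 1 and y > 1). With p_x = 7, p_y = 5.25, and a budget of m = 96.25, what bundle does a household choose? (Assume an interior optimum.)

MU_x = 3·(x−1)^2·(y−1), MU_y = (x−1)^3.
MRS = (3/1)·(y−1)/(x−1).
Tangency: set MRS = p_x/p_y = 7/5.25 = 4/3.
So (3/1)·(y − 1)/(x − 1) = 4/3, i.e. (y − 1) = (4/9)·(x − 1).
Rewrite the budget in excess-of-subsistence terms: 7·(x − 1) + 5.25·(y − 1) = 96.25 − 7·1 − 5.25·1 = 84.
Substituting, (28/3)·(x − 1) = 84, so x − 1 = 9 and x* = 10.
Then y − 1 = (4/9)·9 = 4, so y* = 5.

x* = 10, y* = 5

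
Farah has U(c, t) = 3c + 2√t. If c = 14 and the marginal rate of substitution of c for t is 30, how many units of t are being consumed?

t = 100

MU_c = 3, MU_t = 2/(2√t).
MRS = 3 ÷ (2/(2√t)).
MRS depends only on t: 3·√t = 30 ⇒ √t = 30/3 = 10 ⇒ t = 100.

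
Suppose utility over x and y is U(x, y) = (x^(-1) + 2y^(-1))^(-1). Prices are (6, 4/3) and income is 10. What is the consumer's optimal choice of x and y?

For CES with ρ = -1, MRS = (1/2)·(y/x)^2.
Tangency: set MRS = p_x/p_y = 6/(4/3) = 4.5.
So (y/x)^2 = 9; taking the square root, y/x = 3, i.e. y = 3·x.
Substitute into the budget 6·x + (4/3)·y = 10: 10·x = 10, so x* = 1 and y* = 3·1 = 3.

x* = 1, y* = 3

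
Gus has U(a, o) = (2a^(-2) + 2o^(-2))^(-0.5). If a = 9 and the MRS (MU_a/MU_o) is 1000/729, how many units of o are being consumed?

For CES with ρ = -2, MRS = (o/a)^3.
Setting (o/9)^3 = 1000/729 gives o/9 = 10/9 and o = 10.

o = 10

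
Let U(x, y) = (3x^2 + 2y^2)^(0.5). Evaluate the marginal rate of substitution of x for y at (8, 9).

MRS = 4/3

For CES with ρ = 2, MRS = (3/2)·(y/x)^(-1).
At (8, 9): MRS = 4/3.
So at (8, 9) the consumer would give up 4/3 units of y for one more unit of x.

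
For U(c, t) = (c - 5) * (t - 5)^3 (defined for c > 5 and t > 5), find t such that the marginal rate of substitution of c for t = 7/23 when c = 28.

t = 26

MU_c = (t−5)^3, MU_t = 3·(c−5)·(t−5)^2.
MRS = (1/3)·(t−5)/(c−5).
Substitute c = 28: MRS = (t − 5)/69. Setting this equal to 7/23 gives t − 5 = (7/23)·69 = 21, so t = 26.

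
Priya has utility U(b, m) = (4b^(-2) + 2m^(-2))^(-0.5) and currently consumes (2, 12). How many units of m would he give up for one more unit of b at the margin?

For CES with ρ = -2, MRS = (4/2)·(m/b)^3.
At (2, 12): MRS = 432.
The indifference curve has slope −432 at this bundle.

MRS = 432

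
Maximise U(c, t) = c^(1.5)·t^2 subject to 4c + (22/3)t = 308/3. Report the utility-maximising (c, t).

MU_c = 1.5·√c·t^2 and MU_t = 2·c^(1.5)·t.
MRS = MU_c/MU_t = (0.75)·t/c.
Tangency: set MRS = p_c/p_t = 4/(22/3) = 6/11.
So (0.75)·t/c = 6/11, i.e. t = (8/11)·c.
Substitute into the budget 4·c + (22/3)·t = 308/3: (28/3)·c = 308/3, so c* = 11.
Then t* = (8/11)·11 = 8.

c* = 11, t* = 8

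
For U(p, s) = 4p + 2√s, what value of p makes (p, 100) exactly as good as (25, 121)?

p = 25.5

U(25, 121) = 122.
Set U(p, 100) = 122 and solve.
With s = 100: √100 = 10, so 4p = 122 − 2·10 = 102 and p = 25.5.
Check: U(25.5, 100) = 122.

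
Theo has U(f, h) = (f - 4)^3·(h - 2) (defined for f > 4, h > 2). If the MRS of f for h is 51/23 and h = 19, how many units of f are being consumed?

MU_f = 3·(f−4)^2·(h−2), MU_h = (f−4)^3.
MRS = (3/1)·(h−2)/(f−4).
Substitute h = 19: MRS = 51/(f − 4). Setting this equal to 51/23 gives f − 4 = 51/(51/23) = 23, so f = 27.

f = 27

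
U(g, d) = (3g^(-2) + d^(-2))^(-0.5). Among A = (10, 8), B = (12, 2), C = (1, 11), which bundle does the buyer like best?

Bundle A

Evaluate utility at each bundle:
U(A) = 4.682.
U(B) = 1.922.
U(C) = 0.577.
Highest utility is A, so A ≻ B ≻ C.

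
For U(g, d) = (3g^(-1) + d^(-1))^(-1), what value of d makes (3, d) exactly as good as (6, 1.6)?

d = 8

U depends on (g, d) only through S = 3g^(-1) + d^(-1), so equal utility means equal S. At (6, 1.6): S = 1.125.
With g = 3: 3·3^(-1) = 1, so d^(-1) = 1.125 − 1 = 0.125.
Hence d = 1/0.125 = 8.
Check: U(3, 8) = 0.8889.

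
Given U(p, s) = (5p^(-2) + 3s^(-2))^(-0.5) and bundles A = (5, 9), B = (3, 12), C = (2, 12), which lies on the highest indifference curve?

Evaluate utility at each bundle:
U(A) = 2.054.
U(B) = 1.317.
U(C) = 0.887.
Highest utility is A, so A ≻ B ≻ C.

Bundle A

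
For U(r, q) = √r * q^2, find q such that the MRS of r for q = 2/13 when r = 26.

MU_r = 0.5·r^(-0.5)·q^2 and MU_q = 2·√r·q.
MRS = MU_r/MU_q = (0.25)·q/r.
Substitute r = 26: MRS = q/104. Setting q/104 = 2/13 gives q = (2/13)·104 = 16.

q = 16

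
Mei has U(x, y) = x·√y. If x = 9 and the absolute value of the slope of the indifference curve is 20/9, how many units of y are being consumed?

MU_x = √y and MU_y = 0.5·x·y^(-0.5).
MRS = MU_x/MU_y = (2)·y/x.
Substitute x = 9: MRS = y/4.5. Setting y/4.5 = 20/9 gives y = (20/9)·4.5 = 10.

y = 10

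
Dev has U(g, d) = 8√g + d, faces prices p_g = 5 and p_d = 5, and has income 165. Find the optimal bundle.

MU_g = 8/(2√g), MU_d = 1.
MRS = 8/(2√g) ÷ 1.
Tangency: set MRS = p_g/p_d = 5/5 = 1.
MRS depends only on g: 4/√g = 1 ⇒ √g = 4/1 = 4 ⇒ g* = 16.
From the budget, 5·d = 165 − 5·16 = 85, so d* = 17.

g* = 16, d* = 17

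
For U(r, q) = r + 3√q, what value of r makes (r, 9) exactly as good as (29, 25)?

U(29, 25) = 44.
Set U(r, 9) = 44 and solve.
With q = 9: √9 = 3, so r = 44 − 3·3 = 35.
Check: U(35, 9) = 44.

r = 35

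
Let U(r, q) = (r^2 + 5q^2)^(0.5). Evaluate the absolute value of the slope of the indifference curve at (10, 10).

MRS = 0.2

For CES with ρ = 2, MRS = (1/5)·(q/r)^(-1).
At (10, 10): MRS = 0.2.
The indifference curve has slope −0.2 at this bundle.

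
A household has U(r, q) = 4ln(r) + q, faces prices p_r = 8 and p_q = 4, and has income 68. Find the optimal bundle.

r* = 2, q* = 13

MU_r = 4/r, MU_q = 1.
MRS = 4/r ÷ 1.
Tangency: set MRS = p_r/p_q = 8/4 = 2.
MRS depends only on r: 4/r = 2 ⇒ r* = 4/2 = 2.
From the budget, 4·q = 68 − 8·2 = 52, so q* = 13.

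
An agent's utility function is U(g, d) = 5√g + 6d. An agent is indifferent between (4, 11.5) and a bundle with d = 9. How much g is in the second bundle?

g = 25

U(4, 11.5) = 79.
Set U(g, 9) = 79 and solve.
With d = 9: 5√g = 79 − 6·9 = 25, so √g = 5 and g = 25.
Check: U(25, 9) = 79.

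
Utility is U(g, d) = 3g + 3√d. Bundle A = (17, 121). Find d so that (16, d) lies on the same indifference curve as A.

U(17, 121) = 84.
Set U(16, d) = 84 and solve.
With g = 16: 3√d = 84 − 3·16 = 36, so √d = 12 and d = 144.
Check: U(16, 144) = 84.

d = 144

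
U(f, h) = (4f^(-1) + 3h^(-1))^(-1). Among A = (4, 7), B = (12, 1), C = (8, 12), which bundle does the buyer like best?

Bundle C

Evaluate utility at each bundle:
U(A) = 0.700.
U(B) = 0.300.
U(C) = 1.333.
Highest utility is C, so C ≻ A ≻ B.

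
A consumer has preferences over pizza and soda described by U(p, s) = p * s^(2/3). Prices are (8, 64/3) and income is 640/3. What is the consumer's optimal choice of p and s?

MU_p = s^(2/3) and MU_s = 2/3·p·s^(-1/3).
MRS = MU_p/MU_s = (1.5)·s/p.
Tangency: set MRS = p_p/p_s = 8/(64/3) = 0.375.
So (1.5)·s/p = 0.375, i.e. s = 0.25·p.
Substitute into the budget 8·p + (64/3)·s = 640/3: (40/3)·p = 640/3, so p* = 16.
Then s* = 0.25·16 = 4.

p* = 16, s* = 4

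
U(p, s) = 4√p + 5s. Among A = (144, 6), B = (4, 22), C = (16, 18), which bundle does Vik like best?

Bundle B

Evaluate utility at each bundle:
U(A) = 78.000.
U(B) = 118.000.
U(C) = 106.000.
Highest utility is B, so B ≻ C ≻ A.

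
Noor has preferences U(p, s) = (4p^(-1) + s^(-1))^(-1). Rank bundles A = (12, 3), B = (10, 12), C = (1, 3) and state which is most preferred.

Evaluate utility at each bundle:
U(A) = 1.500.
U(B) = 2.069.
U(C) = 0.231.
Highest utility is B, so B ≻ A ≻ C.

Bundle B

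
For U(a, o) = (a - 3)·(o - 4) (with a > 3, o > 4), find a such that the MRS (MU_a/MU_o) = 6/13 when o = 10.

MU_a = (o−4), MU_o = (a−3).
MRS = (o−4)/(a−3).
Substitute o = 10: MRS = 6/(a − 3). Setting this equal to 6/13 gives a − 3 = 6/(6/13) = 13, so a = 16.

a = 16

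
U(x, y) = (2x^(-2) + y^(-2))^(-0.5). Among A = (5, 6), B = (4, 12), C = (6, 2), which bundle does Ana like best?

Evaluate utility at each bundle:
U(A) = 3.046.
U(B) = 2.753.
U(C) = 1.809.
Highest utility is A, so A ≻ B ≻ C.

Bundle A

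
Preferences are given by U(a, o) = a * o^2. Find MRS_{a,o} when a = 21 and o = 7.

MRS = 1/6

MU_a = o^2 and MU_o = 2·a·o.
MRS = MU_a/MU_o = (1/2)·o/a.
At (21, 7): MRS = 1/6.
The indifference curve has slope −1/6 at this bundle.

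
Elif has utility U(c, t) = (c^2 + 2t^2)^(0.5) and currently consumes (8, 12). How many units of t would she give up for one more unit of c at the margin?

For CES with ρ = 2, MRS = (1/2)·(t/c)^(-1).
At (8, 12): MRS = 1/3.
That is, one extra unit of c is worth 1/3 units of t at the margin.

MRS = 1/3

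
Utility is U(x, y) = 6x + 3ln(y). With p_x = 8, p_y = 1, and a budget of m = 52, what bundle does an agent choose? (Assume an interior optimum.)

MU_x = 6, MU_y = 3/y.
MRS = 6 ÷ (3/y).
Tangency: set MRS = p_x/p_y = 8/1 = 8.
MRS depends only on y: 2·y = 8 ⇒ y* = 8/2 = 4.
From the budget, 8·x = 52 − 1·4 = 48, so x* = 6.

x* = 6, y* = 4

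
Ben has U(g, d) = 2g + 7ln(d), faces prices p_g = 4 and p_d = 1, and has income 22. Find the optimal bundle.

g* = 2, d* = 14

MU_g = 2, MU_d = 7/d.
MRS = 2 ÷ (7/d).
Tangency: set MRS = p_g/p_d = 4/1 = 4.
MRS depends only on d: (2/7)·d = 4 ⇒ d* = 4/(2/7) = 14.
From the budget, 4·g = 22 − 1·14 = 8, so g* = 2.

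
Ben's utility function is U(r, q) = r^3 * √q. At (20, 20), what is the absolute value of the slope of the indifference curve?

MU_r = 3·r^2·√q and MU_q = 0.5·r^3·q^(-0.5).
MRS = MU_r/MU_q = (6)·q/r.
At (20, 20): MRS = 6.
The indifference curve has slope −6 at this bundle.

MRS = 6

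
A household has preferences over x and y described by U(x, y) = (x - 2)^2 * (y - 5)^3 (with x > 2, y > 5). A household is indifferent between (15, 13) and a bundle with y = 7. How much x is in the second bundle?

x = 106

U(15, 13) = 86528.
Set U(x, 7) = 86528 and solve.
With y = 7: (7 − 5)^3 = 8, so (x − 2)^2 = 86528/8 = 10816.
Taking the square root (with x > 2): x − 2 = 104, so x = 106.
Check: U(106, 7) = 86528.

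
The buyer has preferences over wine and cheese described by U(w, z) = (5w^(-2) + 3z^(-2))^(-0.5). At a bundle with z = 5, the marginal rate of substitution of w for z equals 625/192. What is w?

For CES with ρ = -2, MRS = (5/3)·(z/w)^3.
Setting (5/3)·(5/w)^3 = 625/192 gives (5/w)^3 = 125/64, so 5/w = 1.25 and w = 4.

w = 4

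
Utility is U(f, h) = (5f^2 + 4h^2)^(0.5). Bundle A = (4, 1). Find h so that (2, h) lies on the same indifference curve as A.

h = 4

U depends on (f, h) only through S = 5f^2 + 4h^2, so equal utility means equal S. At (4, 1): S = 84.
With f = 2: 5·2^2 = 20, so 4h^2 = 84 − 20 = 64, i.e. h^2 = 16.
Hence h = √16 = 4.
Check: U(2, 4) = 9.1652.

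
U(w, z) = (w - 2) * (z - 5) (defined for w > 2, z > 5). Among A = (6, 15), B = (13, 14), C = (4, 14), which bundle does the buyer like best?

Bundle B

Evaluate utility at each bundle:
U(A) = 40.
U(B) = 99.
U(C) = 18.
Highest utility is B, so B ≻ A ≻ C.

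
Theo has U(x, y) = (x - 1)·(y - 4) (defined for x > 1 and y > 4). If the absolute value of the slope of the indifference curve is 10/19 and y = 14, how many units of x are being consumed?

x = 20

MU_x = (y−4), MU_y = (x−1).
MRS = (y−4)/(x−1).
Substitute y = 14: MRS = 10/(x − 1). Setting this equal to 10/19 gives x − 1 = 10/(10/19) = 19, so x = 20.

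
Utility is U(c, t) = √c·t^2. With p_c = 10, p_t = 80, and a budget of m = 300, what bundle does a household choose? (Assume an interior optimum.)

MU_c = 0.5·c^(-0.5)·t^2 and MU_t = 2·√c·t.
MRS = MU_c/MU_t = (0.25)·t/c.
Tangency: set MRS = p_c/p_t = 10/80 = 0.125.
So (0.25)·t/c = 0.125, i.e. t = 0.5·c.
Substitute into the budget 10·c + 80·t = 300: 50·c = 300, so c* = 6.
Then t* = 0.5·6 = 3.

c* = 6, t* = 3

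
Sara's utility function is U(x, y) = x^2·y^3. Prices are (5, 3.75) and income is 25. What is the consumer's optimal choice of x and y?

x* = 2, y* = 4

MU_x = 2·x·y^3 and MU_y = 3·x^2·y^2.
MRS = MU_x/MU_y = (2/3)·y/x.
Tangency: set MRS = p_x/p_y = 5/3.75 = 4/3.
So (2/3)·y/x = 4/3, i.e. y = 2·x.
Substitute into the budget 5·x + 3.75·y = 25: 12.5·x = 25, so x* = 2.
Then y* = 2·2 = 4.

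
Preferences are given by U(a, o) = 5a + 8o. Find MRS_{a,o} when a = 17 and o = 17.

MRS = 0.625

MU_a = 5, MU_o = 8, so MRS = 5/8 = 0.625 at every bundle.
At (17, 17): MRS = 0.625.
That is, one extra unit of a is worth 0.625 units of o at the margin.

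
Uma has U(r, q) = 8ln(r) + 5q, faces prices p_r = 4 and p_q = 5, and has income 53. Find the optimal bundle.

MU_r = 8/r, MU_q = 5.
MRS = 8/r ÷ 5.
Tangency: set MRS = p_r/p_q = 4/5 = 0.8.
MRS depends only on r: 1.6/r = 0.8 ⇒ r* = 1.6/0.8 = 2.
From the budget, 5·q = 53 − 4·2 = 45, so q* = 9.

r* = 2, q* = 9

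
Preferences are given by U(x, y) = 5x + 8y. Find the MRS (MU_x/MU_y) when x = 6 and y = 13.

MU_x = 5, MU_y = 8, so MRS = 5/8 = 0.625 at every bundle.
At (6, 13): MRS = 0.625.
The indifference curve has slope −0.625 at this bundle.

MRS = 0.625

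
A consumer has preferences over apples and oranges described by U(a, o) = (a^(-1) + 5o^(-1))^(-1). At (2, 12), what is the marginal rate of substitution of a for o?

MRS = 7.2

For CES with ρ = -1, MRS = (1/5)·(o/a)^2.
At (2, 12): MRS = 7.2.
That is, one extra unit of a is worth 7.2 units of o at the margin.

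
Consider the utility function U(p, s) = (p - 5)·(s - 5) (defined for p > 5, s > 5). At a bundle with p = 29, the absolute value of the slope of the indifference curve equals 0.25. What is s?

MU_p = (s−5), MU_s = (p−5).
MRS = (s−5)/(p−5).
Substitute p = 29: MRS = (s − 5)/24. Setting this equal to 0.25 gives s − 5 = 0.25·24 = 6, so s = 11.

s = 11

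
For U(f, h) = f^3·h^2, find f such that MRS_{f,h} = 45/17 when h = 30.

f = 17

MU_f = 3·f^2·h^2 and MU_h = 2·f^3·h.
MRS = MU_f/MU_h = (3/2)·h/f.
Substitute h = 30: MRS = 45/f. Setting 45/f = 45/17 gives f = 45/(45/17) = 17.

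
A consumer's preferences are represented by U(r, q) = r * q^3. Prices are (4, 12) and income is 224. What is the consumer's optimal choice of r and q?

MU_r = q^3 and MU_q = 3·r·q^2.
MRS = MU_r/MU_q = (1/3)·q/r.
Tangency: set MRS = p_r/p_q = 4/12 = 1/3.
So (1/3)·q/r = 1/3, i.e. q = r.
Substitute into the budget 4·r + 12·q = 224: 16·r = 224, so r* = 14.
Then q* = 14.

r* = 14, q* = 14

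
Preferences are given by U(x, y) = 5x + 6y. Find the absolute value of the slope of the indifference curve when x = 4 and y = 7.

MU_x = 5, MU_y = 6, so MRS = 5/6 at every bundle.
At (4, 7): MRS = 5/6.
The indifference curve has slope −5/6 at this bundle.

MRS = 5/6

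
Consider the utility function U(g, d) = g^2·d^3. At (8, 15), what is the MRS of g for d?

MRS = 1.25

MU_g = 2·g·d^3 and MU_d = 3·g^2·d^2.
MRS = MU_g/MU_d = (2/3)·d/g.
At (8, 15): MRS = 1.25.
So at (8, 15) the consumer would give up 1.25 units of d for one more unit of g.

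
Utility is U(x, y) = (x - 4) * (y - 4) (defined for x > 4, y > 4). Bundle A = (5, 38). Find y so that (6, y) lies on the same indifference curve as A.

U(5, 38) = 34.
Set U(6, y) = 34 and solve.
With x = 6: (6 − 4) = 2, so (y − 4) = 34/2 = 17.
So y = 4 + 17 = 21.
Check: U(6, 21) = 34.

y = 21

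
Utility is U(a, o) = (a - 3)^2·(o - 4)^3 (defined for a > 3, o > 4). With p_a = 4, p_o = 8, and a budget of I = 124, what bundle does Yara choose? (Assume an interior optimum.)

a* = 11, o* = 10

MU_a = 2·(a−3)·(o−4)^3, MU_o = 3·(a−3)^2·(o−4)^2.
MRS = (2/3)·(o−4)/(a−3).
Tangency: set MRS = p_a/p_o = 4/8 = 0.5.
So (2/3)·(o − 4)/(a − 3) = 0.5, i.e. (o − 4) = 0.75·(a − 3).
Rewrite the budget in excess-of-subsistence terms: 4·(a − 3) + 8·(o − 4) = 124 − 4·3 − 8·4 = 80.
Substituting, 10·(a − 3) = 80, so a − 3 = 8 and a* = 11.
Then o − 4 = 0.75·8 = 6, so o* = 10.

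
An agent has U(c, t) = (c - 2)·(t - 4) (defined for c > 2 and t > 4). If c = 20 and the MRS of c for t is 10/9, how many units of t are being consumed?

MU_c = (t−4), MU_t = (c−2).
MRS = (t−4)/(c−2).
Substitute c = 20: MRS = (t − 4)/18. Setting this equal to 10/9 gives t − 4 = (10/9)·18 = 20, so t = 24.

t = 24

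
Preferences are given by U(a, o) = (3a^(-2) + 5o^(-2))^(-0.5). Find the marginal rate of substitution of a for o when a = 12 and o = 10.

For CES with ρ = -2, MRS = (3/5)·(o/a)^3.
At (12, 10): MRS = 25/72.
The indifference curve has slope −25/72 at this bundle.

MRS = 25/72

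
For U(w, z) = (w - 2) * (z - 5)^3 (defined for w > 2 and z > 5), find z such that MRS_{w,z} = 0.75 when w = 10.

z = 23

MU_w = (z−5)^3, MU_z = 3·(w−2)·(z−5)^2.
MRS = (1/3)·(z−5)/(w−2).
Substitute w = 10: MRS = (z − 5)/24. Setting this equal to 0.75 gives z − 5 = 0.75·24 = 18, so z = 23.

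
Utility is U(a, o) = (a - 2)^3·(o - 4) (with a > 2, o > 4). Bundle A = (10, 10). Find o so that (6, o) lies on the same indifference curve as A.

o = 52

U(10, 10) = 3072.
Set U(6, o) = 3072 and solve.
With a = 6: (6 − 2)^3 = 64, so (o − 4) = 3072/64 = 48.
So o = 4 + 48 = 52.
Check: U(6, 52) = 3072.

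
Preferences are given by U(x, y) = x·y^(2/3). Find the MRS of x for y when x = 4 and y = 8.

MRS = 3

MU_x = y^(2/3) and MU_y = 2/3·x·y^(-1/3).
MRS = MU_x/MU_y = (1.5)·y/x.
At (4, 8): MRS = 3.
That is, one extra unit of x is worth 3 units of y at the margin.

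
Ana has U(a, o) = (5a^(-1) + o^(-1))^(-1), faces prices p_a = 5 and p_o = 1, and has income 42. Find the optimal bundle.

a* = 7, o* = 7

For CES with ρ = -1, MRS = (5/1)·(o/a)^2.
Tangency: set MRS = p_a/p_o = 5/1 = 5.
So (o/a)^2 = 1; taking the square root, o/a = 1, i.e. o = a.
Substitute into the budget 5·a + 1·o = 42: 6·a = 42, so a* = 7 and o* = 7.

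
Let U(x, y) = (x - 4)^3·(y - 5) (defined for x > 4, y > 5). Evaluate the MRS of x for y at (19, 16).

MU_x = 3·(x−4)^2·(y−5), MU_y = (x−4)^3.
MRS = (3/1)·(y−5)/(x−4).
At (19, 16): MRS = 2.2.
So at (19, 16) the consumer would give up 2.2 units of y for one more unit of x.

MRS = 2.2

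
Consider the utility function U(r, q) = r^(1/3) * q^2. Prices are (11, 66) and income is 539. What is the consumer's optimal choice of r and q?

r* = 7, q* = 7

MU_r = 1/3·r^(-2/3)·q^2 and MU_q = 2·r^(1/3)·q.
MRS = MU_r/MU_q = (1/6)·q/r.
Tangency: set MRS = p_r/p_q = 11/66 = 1/6.
So (1/6)·q/r = 1/6, i.e. q = r.
Substitute into the budget 11·r + 66·q = 539: 77·r = 539, so r* = 7.
Then q* = 7.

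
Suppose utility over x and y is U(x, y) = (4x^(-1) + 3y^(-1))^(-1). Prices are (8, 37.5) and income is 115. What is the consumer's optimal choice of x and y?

For CES with ρ = -1, MRS = (4/3)·(y/x)^2.
Tangency: set MRS = p_x/p_y = 8/37.5 = 16/75.
So (y/x)^2 = 4/25; taking the square root, y/x = 0.4, i.e. y = 0.4·x.
Substitute into the budget 8·x + 37.5·y = 115: 23·x = 115, so x* = 5 and y* = 0.4·5 = 2.

x* = 5, y* = 2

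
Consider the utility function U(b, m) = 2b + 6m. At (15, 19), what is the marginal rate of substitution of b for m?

MRS = 1/3

MU_b = 2, MU_m = 6, so MRS = 2/6 = 1/3 at every bundle.
At (15, 19): MRS = 1/3.
The indifference curve has slope −1/3 at this bundle.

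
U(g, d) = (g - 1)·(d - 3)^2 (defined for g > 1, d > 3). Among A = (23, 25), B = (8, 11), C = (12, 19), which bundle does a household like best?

Bundle A

Evaluate utility at each bundle:
U(A) = 10648.
U(B) = 448.
U(C) = 2816.
Highest utility is A, so A ≻ C ≻ B.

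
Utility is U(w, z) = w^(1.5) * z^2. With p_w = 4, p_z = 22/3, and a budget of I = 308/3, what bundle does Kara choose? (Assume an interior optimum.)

MU_w = 1.5·√w·z^2 and MU_z = 2·w^(1.5)·z.
MRS = MU_w/MU_z = (0.75)·z/w.
Tangency: set MRS = p_w/p_z = 4/(22/3) = 6/11.
So (0.75)·z/w = 6/11, i.e. z = (8/11)·w.
Substitute into the budget 4·w + (22/3)·z = 308/3: (28/3)·w = 308/3, so w* = 11.
Then z* = (8/11)·11 = 8.

w* = 11, z* = 8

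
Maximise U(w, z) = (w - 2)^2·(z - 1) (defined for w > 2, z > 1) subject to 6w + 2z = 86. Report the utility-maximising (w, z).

w* = 10, z* = 13

MU_w = 2·(w−2)·(z−1), MU_z = (w−2)^2.
MRS = (2/1)·(z−1)/(w−2).
Tangency: set MRS = p_w/p_z = 6/2 = 3.
So (2/1)·(z − 1)/(w − 2) = 3, i.e. (z − 1) = 1.5·(w − 2).
Rewrite the budget in excess-of-subsistence terms: 6·(w − 2) + 2·(z − 1) = 86 − 6·2 − 2·1 = 72.
Substituting, 9·(w − 2) = 72, so w − 2 = 8 and w* = 10.
Then z − 1 = 1.5·8 = 12, so z* = 13.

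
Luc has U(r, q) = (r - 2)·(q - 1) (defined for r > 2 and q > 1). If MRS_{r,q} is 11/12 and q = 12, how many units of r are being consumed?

MU_r = (q−1), MU_q = (r−2).
MRS = (q−1)/(r−2).
Substitute q = 12: MRS = 11/(r − 2). Setting this equal to 11/12 gives r − 2 = 11/(11/12) = 12, so r = 14.

r = 14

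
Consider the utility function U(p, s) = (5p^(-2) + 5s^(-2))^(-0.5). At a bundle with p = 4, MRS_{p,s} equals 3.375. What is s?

s = 6

For CES with ρ = -2, MRS = (s/p)^3.
Setting (s/4)^3 = 3.375 gives s/4 = 1.5 and s = 6.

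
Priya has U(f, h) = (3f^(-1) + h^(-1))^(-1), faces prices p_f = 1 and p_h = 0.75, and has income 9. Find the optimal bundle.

For CES with ρ = -1, MRS = (3/1)·(h/f)^2.
Tangency: set MRS = p_f/p_h = 1/0.75 = 4/3.
So (h/f)^2 = 4/9; taking the square root, h/f = 2/3, i.e. h = (2/3)·f.
Substitute into the budget 1·f + 0.75·h = 9: 1.5·f = 9, so f* = 6 and h* = (2/3)·6 = 4.

f* = 6, h* = 4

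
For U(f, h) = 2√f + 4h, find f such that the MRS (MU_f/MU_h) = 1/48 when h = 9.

f = 144

MU_f = 2/(2√f), MU_h = 4.
MRS = 2/(2√f) ÷ 4.
MRS depends only on f: 0.25/√f = 1/48 ⇒ √f = 0.25/(1/48) = 12 ⇒ f = 144.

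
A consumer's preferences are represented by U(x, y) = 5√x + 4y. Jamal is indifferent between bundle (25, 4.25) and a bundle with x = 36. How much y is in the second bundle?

y = 3

U(25, 4.25) = 42.
Set U(36, y) = 42 and solve.
With x = 36: √36 = 6, so 4y = 42 − 5·6 = 12 and y = 3.
Check: U(36, 3) = 42.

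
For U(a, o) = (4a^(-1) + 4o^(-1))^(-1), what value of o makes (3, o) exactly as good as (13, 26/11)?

o = 6

U depends on (a, o) only through S = 4a^(-1) + 4o^(-1), so equal utility means equal S. At (13, 26/11): S = 2.
With a = 3: 4·3^(-1) = 4/3, so 4o^(-1) = 2 − 4/3 = 2/3, i.e. o^(-1) = 1/6.
Hence o = 1/(1/6) = 6.
Check: U(3, 6) = 0.5.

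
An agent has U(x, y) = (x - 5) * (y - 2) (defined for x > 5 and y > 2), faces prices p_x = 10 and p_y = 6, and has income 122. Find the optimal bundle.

MU_x = (y−2), MU_y = (x−5).
MRS = (y−2)/(x−5).
Tangency: set MRS = p_x/p_y = 10/6 = 5/3.
So (y − 2)/(x − 5) = 5/3, i.e. (y − 2) = (5/3)·(x − 5).
Rewrite the budget in excess-of-subsistence terms: 10·(x − 5) + 6·(y − 2) = 122 − 10·5 − 6·2 = 60.
Substituting, 20·(x − 5) = 60, so x − 5 = 3 and x* = 8.
Then y − 2 = (5/3)·3 = 5, so y* = 7.

x* = 8, y* = 7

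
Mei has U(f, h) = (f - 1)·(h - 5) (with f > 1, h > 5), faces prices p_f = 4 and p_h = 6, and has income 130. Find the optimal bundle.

MU_f = (h−5), MU_h = (f−1).
MRS = (h−5)/(f−1).
Tangency: set MRS = p_f/p_h = 4/6 = 2/3.
So (h − 5)/(f − 1) = 2/3, i.e. (h − 5) = (2/3)·(f − 1).
Rewrite the budget in excess-of-subsistence terms: 4·(f − 1) + 6·(h − 5) = 130 − 4·1 − 6·5 = 96.
Substituting, 8·(f − 1) = 96, so f − 1 = 12 and f* = 13.
Then h − 5 = (2/3)·12 = 8, so h* = 13.

f* = 13, h* = 13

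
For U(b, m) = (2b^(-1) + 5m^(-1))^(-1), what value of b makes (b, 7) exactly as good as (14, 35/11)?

b = 2

U depends on (b, m) only through S = 2b^(-1) + 5m^(-1), so equal utility means equal S. At (14, 35/11): S = 12/7.
With m = 7: 5·7^(-1) = 5/7, so 2b^(-1) = 12/7 − 5/7 = 1, i.e. b^(-1) = 0.5.
Hence b = 1/0.5 = 2.
Check: U(2, 7) = 0.5833.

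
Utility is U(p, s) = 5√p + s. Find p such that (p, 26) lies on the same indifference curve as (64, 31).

p = 81

U(64, 31) = 71.
Set U(p, 26) = 71 and solve.
With s = 26: 5√p = 71 − 26 = 45, so √p = 9 and p = 81.
Check: U(81, 26) = 71.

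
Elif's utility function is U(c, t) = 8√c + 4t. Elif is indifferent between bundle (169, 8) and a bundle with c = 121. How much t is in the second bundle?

U(169, 8) = 136.
Set U(121, t) = 136 and solve.
With c = 121: √121 = 11, so 4t = 136 − 8·11 = 48 and t = 12.
Check: U(121, 12) = 136.

t = 12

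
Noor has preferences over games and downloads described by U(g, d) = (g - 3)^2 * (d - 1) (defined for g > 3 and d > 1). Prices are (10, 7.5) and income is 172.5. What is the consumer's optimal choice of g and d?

g* = 12, d* = 7

MU_g = 2·(g−3)·(d−1), MU_d = (g−3)^2.
MRS = (2/1)·(d−1)/(g−3).
Tangency: set MRS = p_g/p_d = 10/7.5 = 4/3.
So (2/1)·(d − 1)/(g − 3) = 4/3, i.e. (d − 1) = (2/3)·(g − 3).
Rewrite the budget in excess-of-subsistence terms: 10·(g − 3) + 7.5·(d − 1) = 172.5 − 10·3 − 7.5·1 = 135.
Substituting, 15·(g − 3) = 135, so g − 3 = 9 and g* = 12.
Then d − 1 = (2/3)·9 = 6, so d* = 7.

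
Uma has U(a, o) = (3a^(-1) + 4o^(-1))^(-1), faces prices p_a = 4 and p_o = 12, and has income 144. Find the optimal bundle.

For CES with ρ = -1, MRS = (3/4)·(o/a)^2.
Tangency: set MRS = p_a/p_o = 4/12 = 1/3.
So (o/a)^2 = 4/9; taking the square root, o/a = 2/3, i.e. o = (2/3)·a.
Substitute into the budget 4·a + 12·o = 144: 12·a = 144, so a* = 12 and o* = (2/3)·12 = 8.

a* = 12, o* = 8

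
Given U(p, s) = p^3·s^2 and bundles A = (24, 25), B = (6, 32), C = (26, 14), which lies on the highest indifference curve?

Evaluate utility at each bundle:
U(A) = 8640000.
U(B) = 221184.
U(C) = 3444896.
Highest utility is A, so A ≻ C ≻ B.

Bundle A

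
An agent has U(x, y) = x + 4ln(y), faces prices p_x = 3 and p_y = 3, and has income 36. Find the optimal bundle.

MU_x = 1, MU_y = 4/y.
MRS = 1 ÷ (4/y).
Tangency: set MRS = p_x/p_y = 3/3 = 1.
MRS depends only on y: 0.25·y = 1 ⇒ y* = 1/0.25 = 4.
From the budget, 3·x = 36 − 3·4 = 24, so x* = 8.

x* = 8, y* = 4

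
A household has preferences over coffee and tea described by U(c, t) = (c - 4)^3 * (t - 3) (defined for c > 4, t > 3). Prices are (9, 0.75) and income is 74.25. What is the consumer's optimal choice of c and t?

MU_c = 3·(c−4)^2·(t−3), MU_t = (c−4)^3.
MRS = (3/1)·(t−3)/(c−4).
Tangency: set MRS = p_c/p_t = 9/0.75 = 12.
So (3/1)·(t − 3)/(c − 4) = 12, i.e. (t − 3) = 4·(c − 4).
Rewrite the budget in excess-of-subsistence terms: 9·(c − 4) + 0.75·(t − 3) = 74.25 − 9·4 − 0.75·3 = 36.
Substituting, 12·(c − 4) = 36, so c − 4 = 3 and c* = 7.
Then t − 3 = 4·3 = 12, so t* = 15.

c* = 7, t* = 15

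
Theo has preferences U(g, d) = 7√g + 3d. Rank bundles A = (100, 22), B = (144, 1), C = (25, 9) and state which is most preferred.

Evaluate utility at each bundle:
U(A) = 136.000.
U(B) = 87.000.
U(C) = 62.000.
Highest utility is A, so A ≻ B ≻ C.

Bundle A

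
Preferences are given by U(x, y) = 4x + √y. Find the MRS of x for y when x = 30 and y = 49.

MRS = 56

MU_x = 4, MU_y = 1/(2√y).
MRS = 4 ÷ (1/(2√y)).
At (30, 49): MRS = 56.
The indifference curve has slope −56 at this bundle.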